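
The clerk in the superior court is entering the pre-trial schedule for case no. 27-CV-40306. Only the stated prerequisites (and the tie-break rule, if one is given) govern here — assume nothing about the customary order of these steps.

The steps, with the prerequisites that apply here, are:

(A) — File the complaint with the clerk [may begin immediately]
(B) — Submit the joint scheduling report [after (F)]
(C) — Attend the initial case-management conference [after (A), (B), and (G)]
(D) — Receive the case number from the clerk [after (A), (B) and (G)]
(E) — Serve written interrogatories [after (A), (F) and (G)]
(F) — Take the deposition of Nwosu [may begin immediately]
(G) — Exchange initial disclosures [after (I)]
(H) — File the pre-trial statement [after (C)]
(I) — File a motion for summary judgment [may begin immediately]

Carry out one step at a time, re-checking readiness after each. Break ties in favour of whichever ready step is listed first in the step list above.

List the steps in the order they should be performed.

Nothing is required for (A), (F) and (I). (A) is listed earlier → (A) first.
(F) and (I) are both available; (F) is listed earlier → (F).
(B) now also ready, so the ready set is {(B), (I)}; (B) is listed earlier → (B).
That leaves (I) as the only ready step → (I).
(G) is the only step now ready → (G).
Now (C), (D) and (E) have their prerequisites met. (C) is listed earlier, so (C) next.
(H) now also ready, so the ready set is {(D), (E), (H)}; (D) is listed earlier → (D).
Now (E) and (H) have their prerequisites met. (E) is listed earlier, so (E) next.
(H) needed (C), now all done → (H).

(A) (F) (B) (I) (G) (C) (D) (E) (H)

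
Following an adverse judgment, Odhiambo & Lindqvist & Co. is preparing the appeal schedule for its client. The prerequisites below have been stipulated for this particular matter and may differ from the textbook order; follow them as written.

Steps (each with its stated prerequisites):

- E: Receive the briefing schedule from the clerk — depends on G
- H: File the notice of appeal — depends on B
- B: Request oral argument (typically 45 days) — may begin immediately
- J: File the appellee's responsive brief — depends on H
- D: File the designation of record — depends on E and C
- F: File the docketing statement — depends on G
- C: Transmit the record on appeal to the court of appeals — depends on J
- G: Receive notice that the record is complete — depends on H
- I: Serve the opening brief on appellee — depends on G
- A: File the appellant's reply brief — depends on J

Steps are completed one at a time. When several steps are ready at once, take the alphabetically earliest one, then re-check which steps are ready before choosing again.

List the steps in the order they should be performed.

B → H → G → E → F → I → J → A → C → D

B is the only step with nothing outstanding, so it goes first.
H is the only step now ready → H.
G and J are both available; G has the earlier label → G.
E, F and I now also ready, so the ready set is {E, F, I, J}; E has the earlier label → E.
Ready: F, I and J. F has the earlier label → F.
I and J are both available; I has the earlier label → I.
J needed H, now all done → J.
A and C are both available; A has the earlier label → A.
That leaves C as the only ready step → C.
D is the only step now ready → D.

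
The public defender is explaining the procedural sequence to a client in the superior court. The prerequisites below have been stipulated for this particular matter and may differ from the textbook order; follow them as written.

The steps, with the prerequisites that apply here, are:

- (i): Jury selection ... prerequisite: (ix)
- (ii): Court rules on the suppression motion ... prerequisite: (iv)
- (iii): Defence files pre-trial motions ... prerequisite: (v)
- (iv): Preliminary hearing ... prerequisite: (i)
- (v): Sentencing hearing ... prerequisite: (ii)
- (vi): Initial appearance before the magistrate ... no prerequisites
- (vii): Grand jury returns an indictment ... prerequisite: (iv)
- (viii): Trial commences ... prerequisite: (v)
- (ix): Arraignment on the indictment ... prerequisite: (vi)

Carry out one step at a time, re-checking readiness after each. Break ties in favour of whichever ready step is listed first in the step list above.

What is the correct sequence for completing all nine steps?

(vi) has no prerequisites → (vi) first.
Next only (ix) has its prerequisites met → (ix).
(i) needed (ix), now all done → (i).
(iv) is the only step now ready → (iv).
Now (ii) and (vii) have their prerequisites met. (ii) is listed earlier, so (ii) next.
(v) now also ready, so the ready set is {(v), (vii)}; (v) is listed earlier → (v).
(iii), (vii) and (viii) are all available; (iii) is listed earlier → (iii).
Ready: (vii) and (viii). (vii) is listed earlier → (vii).
Next only (viii) has its prerequisites met → (viii).

(vi) (ix) (i) (iv) (ii) (v) (iii) (vii) (viii)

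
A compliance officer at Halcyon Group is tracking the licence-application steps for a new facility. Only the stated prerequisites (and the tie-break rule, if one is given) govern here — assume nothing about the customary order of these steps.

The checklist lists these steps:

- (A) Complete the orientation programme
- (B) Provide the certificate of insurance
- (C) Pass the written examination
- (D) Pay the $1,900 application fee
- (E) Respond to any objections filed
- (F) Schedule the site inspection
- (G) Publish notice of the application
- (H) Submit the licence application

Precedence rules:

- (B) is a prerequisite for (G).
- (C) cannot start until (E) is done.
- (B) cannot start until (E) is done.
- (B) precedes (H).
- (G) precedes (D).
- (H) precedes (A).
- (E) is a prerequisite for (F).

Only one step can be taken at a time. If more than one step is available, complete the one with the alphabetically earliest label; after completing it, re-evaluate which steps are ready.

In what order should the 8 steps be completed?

Only (E) has no prerequisites, so it is first.
Ready: (B), (C) and (F). (B) has the earlier label → (B).
Ready: (C), (F), (G) and (H). (C) has the earlier label → (C).
Now (F), (G) and (H) have their prerequisites met. (F) has the earlier label, so (F) next.
Now (G) and (H) have their prerequisites met. (G) has the earlier label, so (G) next.
Ready: (D) and (H). (D) has the earlier label → (D).
(H) needed (B), now all done → (H).
That leaves (A) as the only ready step → (A).

(E), (B), (C), (F), (G), (D), (H), (A)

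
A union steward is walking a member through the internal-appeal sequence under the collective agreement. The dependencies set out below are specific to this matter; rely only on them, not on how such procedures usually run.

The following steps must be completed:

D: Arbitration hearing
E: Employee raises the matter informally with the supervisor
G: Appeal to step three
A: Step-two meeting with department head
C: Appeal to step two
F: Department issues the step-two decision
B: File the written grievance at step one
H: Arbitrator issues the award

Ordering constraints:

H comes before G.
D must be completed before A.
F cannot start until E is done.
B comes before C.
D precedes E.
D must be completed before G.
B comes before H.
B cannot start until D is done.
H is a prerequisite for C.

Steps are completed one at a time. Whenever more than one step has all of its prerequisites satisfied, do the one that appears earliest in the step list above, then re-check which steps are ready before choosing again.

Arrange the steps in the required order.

D E A F B H G C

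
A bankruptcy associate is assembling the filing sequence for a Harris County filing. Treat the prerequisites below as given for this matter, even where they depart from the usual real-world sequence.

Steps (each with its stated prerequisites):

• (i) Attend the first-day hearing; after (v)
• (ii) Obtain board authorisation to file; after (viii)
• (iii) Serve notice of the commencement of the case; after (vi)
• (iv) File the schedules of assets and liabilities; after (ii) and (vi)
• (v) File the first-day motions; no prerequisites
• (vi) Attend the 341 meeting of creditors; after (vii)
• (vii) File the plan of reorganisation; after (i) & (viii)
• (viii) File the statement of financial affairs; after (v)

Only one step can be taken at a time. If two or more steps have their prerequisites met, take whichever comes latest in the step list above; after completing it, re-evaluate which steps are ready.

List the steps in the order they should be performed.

(v), (viii), (ii), (i), (vii), (vi), (iv), (iii)

(v) is the only step with nothing outstanding, so it goes first.
(viii) and (i) are both available; (viii) is listed later → (viii).
Ready: (ii) and (i). (ii) is listed later → (ii).
(i) needed (v), now all done → (i).
That leaves (vii) as the only ready step → (vii).
Next only (vi) has its prerequisites met → (vi).
Now (iv) and (iii) have their prerequisites met. (iv) is listed later, so (iv) next.
(iii) is the only step now ready → (iii).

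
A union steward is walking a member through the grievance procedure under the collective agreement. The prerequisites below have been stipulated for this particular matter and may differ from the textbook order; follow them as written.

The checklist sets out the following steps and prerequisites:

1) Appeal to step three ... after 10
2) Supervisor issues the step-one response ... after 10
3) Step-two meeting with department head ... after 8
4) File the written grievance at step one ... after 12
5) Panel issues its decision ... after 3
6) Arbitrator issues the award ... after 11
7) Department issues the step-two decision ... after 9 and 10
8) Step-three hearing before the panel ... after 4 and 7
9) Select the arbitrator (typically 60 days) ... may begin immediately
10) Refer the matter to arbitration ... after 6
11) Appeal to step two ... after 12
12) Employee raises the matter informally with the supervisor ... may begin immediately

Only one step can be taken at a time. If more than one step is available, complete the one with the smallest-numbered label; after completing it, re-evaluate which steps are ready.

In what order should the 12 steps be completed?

9 12 4 11 6 10 1 2 7 8 3 5

Nothing is required for 9 and 12. 9 has the earlier label → 9 first.
12 is the only step now ready → 12.
Now 4 and 11 have their prerequisites met. 4 has the earlier label, so 4 next.
11 is the only step now ready → 11.
Next only 6 has its prerequisites met → 6.
That leaves 10 as the only ready step → 10.
Ready: 1, 2 and 7. 1 has the earlier label → 1.
2 and 7 are both available; 2 has the earlier label → 2.
7 needed 9 and 10, now all done → 7.
Next only 8 has its prerequisites met → 8.
3 is the only step now ready → 3.
5 is the only step now ready → 5.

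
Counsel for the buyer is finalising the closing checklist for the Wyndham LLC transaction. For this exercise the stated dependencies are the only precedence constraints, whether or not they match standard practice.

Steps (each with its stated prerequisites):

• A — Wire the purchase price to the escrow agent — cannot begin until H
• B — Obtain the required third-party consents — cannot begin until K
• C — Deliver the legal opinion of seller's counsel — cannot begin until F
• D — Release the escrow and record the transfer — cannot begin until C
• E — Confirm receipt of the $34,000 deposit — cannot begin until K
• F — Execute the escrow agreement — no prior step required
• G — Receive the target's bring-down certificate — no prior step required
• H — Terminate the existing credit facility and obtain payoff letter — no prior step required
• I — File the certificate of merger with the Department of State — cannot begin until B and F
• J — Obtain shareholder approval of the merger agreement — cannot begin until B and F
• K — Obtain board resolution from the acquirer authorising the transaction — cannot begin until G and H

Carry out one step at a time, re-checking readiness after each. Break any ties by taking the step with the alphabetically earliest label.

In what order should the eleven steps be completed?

Nothing is required for F, G and H. F has the earlier label → F first.
Ready: C, G and H. C has the earlier label → C.
D now also ready, so the ready set is {D, G, H}; D has the earlier label → D.
Now G and H have their prerequisites met. G has the earlier label, so G next.
Next only H has its prerequisites met → H.
A and K are both available; A has the earlier label → A.
K needed G and H, now all done → K.
Now B and E have their prerequisites met. B has the earlier label, so B next.
Now E, I and J have their prerequisites met. E has the earlier label, so E next.
Ready: I and J. I has the earlier label → I.
J is the only step now ready → J.

F, C, D, G, H, A, K, B, E, I, J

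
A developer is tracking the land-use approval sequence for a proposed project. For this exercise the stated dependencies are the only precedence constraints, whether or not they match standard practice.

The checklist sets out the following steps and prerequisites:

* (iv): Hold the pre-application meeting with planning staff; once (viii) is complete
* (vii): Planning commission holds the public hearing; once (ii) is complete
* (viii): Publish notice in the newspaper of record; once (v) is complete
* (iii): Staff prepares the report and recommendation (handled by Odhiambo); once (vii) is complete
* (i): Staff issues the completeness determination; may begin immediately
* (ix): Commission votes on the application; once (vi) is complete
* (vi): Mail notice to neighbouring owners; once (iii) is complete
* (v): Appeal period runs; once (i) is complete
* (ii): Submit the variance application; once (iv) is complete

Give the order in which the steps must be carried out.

(i) is the only step with nothing outstanding, so it goes first.
(v) needed (i), now all done → (v).
Next only (viii) has its prerequisites met → (viii).
That leaves (iv) as the only ready step → (iv).
(ii) is the only step now ready → (ii).
Next only (vii) has its prerequisites met → (vii).
Next only (iii) has its prerequisites met → (iii).
(vi) needed (iii), now all done → (vi).
(ix) needed (vi), now all done → (ix).

(i) → (v) → (viii) → (iv) → (ii) → (vii) → (iii) → (vi) → (ix)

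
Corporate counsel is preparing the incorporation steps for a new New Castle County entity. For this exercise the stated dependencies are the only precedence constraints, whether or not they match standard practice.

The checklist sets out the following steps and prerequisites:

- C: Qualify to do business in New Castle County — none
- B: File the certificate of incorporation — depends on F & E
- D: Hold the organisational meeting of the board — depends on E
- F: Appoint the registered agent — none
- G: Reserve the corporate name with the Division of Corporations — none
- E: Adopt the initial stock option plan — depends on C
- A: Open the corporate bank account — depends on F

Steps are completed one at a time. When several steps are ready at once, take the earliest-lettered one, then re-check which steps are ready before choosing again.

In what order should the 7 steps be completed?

C, E, D, F, A, B, G

C, F and G have no prerequisites; C has the earlier label, so C is first.
E now also ready, so the ready set is {E, F, G}; E has the earlier label → E.
D now also ready, so the ready set is {D, F, G}; D has the earlier label → D.
Now F and G have their prerequisites met. F has the earlier label, so F next.
A and B now also ready, so the ready set is {A, B, G}; A has the earlier label → A.
B and G are both available; B has the earlier label → B.
G is the only step now ready → G.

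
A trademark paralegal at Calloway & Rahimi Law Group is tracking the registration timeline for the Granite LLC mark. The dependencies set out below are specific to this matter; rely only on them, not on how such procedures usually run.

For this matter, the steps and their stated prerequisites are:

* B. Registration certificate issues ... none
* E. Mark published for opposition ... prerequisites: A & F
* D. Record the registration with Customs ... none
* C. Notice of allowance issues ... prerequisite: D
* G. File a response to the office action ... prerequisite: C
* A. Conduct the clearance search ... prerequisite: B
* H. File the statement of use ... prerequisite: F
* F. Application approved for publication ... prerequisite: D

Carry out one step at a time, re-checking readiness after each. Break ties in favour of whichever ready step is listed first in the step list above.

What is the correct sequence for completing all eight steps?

B D C G A F E H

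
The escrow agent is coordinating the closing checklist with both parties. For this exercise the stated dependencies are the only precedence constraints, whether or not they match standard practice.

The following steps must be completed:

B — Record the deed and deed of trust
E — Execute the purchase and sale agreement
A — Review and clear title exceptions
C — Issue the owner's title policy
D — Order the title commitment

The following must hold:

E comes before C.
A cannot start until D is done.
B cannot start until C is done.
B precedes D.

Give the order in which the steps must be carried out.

Only E has no prerequisites, so it is first.
C needed E, now all done → C.
Next only B has its prerequisites met → B.
That leaves D as the only ready step → D.
A is the only step now ready → A.

E C B D A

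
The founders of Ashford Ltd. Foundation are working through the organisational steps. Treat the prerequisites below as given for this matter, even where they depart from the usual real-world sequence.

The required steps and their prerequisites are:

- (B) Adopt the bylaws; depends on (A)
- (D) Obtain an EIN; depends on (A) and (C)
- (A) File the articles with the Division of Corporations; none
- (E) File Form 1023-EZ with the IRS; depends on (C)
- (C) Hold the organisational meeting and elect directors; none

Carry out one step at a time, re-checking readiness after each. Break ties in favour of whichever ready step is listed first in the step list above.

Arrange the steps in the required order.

(A) and (C) have no prerequisites; (A) is listed earlier, so (A) is first.
(B) now also ready, so the ready set is {(B), (C)}; (B) is listed earlier → (B).
(C) is the only step now ready → (C).
Ready: (D) and (E). (D) is listed earlier → (D).
(E) needed (C), now all done → (E).

(A) → (B) → (C) → (D) → (E)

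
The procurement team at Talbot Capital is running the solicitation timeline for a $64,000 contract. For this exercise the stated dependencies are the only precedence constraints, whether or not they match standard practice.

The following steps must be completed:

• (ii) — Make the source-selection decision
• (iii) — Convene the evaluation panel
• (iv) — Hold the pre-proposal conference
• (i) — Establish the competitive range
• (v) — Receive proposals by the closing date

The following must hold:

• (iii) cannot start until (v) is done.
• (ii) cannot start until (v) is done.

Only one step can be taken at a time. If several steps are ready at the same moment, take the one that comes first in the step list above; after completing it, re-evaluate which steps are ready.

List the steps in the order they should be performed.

Nothing is required for (iv), (i) and (v). (iv) is listed earlier → (iv) first.
Ready: (i) and (v). (i) is listed earlier → (i).
That leaves (v) as the only ready step → (v).
(ii) and (iii) are both available; (ii) is listed earlier → (ii).
That leaves (iii) as the only ready step → (iii).

(iv), (i), (v), (ii), (iii)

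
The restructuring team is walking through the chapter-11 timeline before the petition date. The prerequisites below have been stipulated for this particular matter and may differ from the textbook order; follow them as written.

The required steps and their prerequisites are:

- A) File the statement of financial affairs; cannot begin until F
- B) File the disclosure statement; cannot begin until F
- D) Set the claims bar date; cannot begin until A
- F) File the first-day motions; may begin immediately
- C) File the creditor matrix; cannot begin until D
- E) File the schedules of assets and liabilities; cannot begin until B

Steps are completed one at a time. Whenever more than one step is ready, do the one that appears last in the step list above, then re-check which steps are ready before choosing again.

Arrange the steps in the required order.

F has no prerequisites → F first.
B and A are both available; B is listed later → B.
E now also ready, so the ready set is {E, A}; E is listed later → E.
A needed F, now all done → A.
D needed A, now all done → D.
C needed D, now all done → C.

F, B, E, A, D, C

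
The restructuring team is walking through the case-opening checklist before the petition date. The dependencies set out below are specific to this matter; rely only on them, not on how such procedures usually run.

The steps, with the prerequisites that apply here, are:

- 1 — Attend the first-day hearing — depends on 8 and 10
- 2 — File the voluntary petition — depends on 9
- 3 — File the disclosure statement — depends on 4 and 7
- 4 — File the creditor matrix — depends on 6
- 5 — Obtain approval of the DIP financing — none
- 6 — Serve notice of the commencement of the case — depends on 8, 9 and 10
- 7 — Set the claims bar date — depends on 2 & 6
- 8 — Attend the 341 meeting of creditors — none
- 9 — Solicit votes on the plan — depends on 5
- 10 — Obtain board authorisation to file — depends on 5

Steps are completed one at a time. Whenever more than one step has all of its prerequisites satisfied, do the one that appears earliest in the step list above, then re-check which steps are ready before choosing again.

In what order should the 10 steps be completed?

5, 8, 9, 2, 10, 1, 6, 4, 7, 3

5 and 8 have no prerequisites; 5 is listed earlier, so 5 is first.
Now 8, 9 and 10 have their prerequisites met. 8 is listed earlier, so 8 next.
9 and 10 are both available; 9 is listed earlier → 9.
2 and 10 are both available; 2 is listed earlier → 2.
That leaves 10 as the only ready step → 10.
Ready: 1 and 6. 1 is listed earlier → 1.
Next only 6 has its prerequisites met → 6.
Now 4 and 7 have their prerequisites met. 4 is listed earlier, so 4 next.
Next only 7 has its prerequisites met → 7.
3 needed 4 and 7, now all done → 3.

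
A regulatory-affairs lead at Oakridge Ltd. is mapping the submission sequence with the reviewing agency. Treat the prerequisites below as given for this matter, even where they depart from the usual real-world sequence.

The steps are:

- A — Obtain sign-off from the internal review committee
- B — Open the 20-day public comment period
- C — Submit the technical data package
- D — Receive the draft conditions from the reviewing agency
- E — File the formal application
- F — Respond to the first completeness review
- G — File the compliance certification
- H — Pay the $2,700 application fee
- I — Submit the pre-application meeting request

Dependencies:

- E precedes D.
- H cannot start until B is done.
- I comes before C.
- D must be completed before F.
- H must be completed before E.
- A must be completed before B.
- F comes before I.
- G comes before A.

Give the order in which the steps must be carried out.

G, A, B, H, E, D, F, I, C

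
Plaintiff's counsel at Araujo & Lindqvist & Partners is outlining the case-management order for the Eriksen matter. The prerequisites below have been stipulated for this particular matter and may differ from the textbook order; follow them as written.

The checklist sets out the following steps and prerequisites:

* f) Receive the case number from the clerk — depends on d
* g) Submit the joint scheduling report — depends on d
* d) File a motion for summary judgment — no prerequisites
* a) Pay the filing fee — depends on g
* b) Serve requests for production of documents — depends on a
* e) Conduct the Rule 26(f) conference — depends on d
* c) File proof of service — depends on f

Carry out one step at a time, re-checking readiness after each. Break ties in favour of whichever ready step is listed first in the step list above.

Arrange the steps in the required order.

d → f → g → a → b → e → c

d is the only step with nothing outstanding, so it goes first.
Ready: f, g and e. f is listed earlier → f.
c now also ready, so the ready set is {g, e, c}; g is listed earlier → g.
a now also ready, so the ready set is {a, e, c}; a is listed earlier → a.
Ready: b, e and c. b is listed earlier → b.
e and c are both available; e is listed earlier → e.
c needed f, now all done → c.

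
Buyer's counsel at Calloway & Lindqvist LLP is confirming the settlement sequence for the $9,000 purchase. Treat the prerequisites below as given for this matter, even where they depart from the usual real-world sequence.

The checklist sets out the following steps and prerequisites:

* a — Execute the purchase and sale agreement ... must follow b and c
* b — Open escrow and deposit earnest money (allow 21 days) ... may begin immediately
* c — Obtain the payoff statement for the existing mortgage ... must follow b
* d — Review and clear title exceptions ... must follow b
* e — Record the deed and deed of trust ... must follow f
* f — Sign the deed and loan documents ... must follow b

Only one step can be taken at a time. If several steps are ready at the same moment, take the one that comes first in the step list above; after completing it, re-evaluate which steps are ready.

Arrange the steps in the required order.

b, c, a, d, f, e

b has no prerequisites → b first.
Now c, d and f have their prerequisites met. c is listed earlier, so c next.
a now also ready, so the ready set is {a, d, f}; a is listed earlier → a.
d and f are both available; d is listed earlier → d.
That leaves f as the only ready step → f.
Next only e has its prerequisites met → e.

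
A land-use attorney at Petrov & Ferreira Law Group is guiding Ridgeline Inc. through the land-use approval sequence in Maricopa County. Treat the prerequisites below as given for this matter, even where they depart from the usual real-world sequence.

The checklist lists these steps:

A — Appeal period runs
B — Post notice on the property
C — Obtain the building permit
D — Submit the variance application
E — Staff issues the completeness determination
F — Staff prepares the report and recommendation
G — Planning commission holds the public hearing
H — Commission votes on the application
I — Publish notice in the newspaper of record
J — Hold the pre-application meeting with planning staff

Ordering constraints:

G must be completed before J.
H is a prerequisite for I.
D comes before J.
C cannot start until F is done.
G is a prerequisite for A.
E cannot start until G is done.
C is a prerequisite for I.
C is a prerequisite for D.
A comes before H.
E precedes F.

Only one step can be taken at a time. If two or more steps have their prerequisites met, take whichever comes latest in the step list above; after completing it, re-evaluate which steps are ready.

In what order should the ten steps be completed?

Nothing is required for G and B. G is listed later → G first.
Now E, B and A have their prerequisites met. E is listed later, so E next.
F now also ready, so the ready set is {F, B, A}; F is listed later → F.
C now also ready, so the ready set is {C, B, A}; C is listed later → C.
Now D, B and A have their prerequisites met. D is listed later, so D next.
Ready: J, B and A. J is listed later → J.
B and A are both available; B is listed later → B.
A needed G, now all done → A.
H needed A, now all done → H.
I is the only step now ready → I.

G → E → F → C → D → J → B → A → H → I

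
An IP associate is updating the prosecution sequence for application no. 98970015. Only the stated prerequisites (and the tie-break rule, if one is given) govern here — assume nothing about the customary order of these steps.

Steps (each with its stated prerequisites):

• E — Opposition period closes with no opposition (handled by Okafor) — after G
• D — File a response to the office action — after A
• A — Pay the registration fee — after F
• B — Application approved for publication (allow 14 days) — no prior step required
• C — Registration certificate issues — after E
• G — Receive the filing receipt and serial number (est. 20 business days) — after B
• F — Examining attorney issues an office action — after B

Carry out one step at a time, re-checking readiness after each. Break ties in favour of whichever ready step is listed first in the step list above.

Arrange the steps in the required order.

B is the only step with nothing outstanding, so it goes first.
G and F are both available; G is listed earlier → G.
Now E and F have their prerequisites met. E is listed earlier, so E next.
Now C and F have their prerequisites met. C is listed earlier, so C next.
That leaves F as the only ready step → F.
A needed F, now all done → A.
D is the only step now ready → D.

B, G, E, C, F, A, D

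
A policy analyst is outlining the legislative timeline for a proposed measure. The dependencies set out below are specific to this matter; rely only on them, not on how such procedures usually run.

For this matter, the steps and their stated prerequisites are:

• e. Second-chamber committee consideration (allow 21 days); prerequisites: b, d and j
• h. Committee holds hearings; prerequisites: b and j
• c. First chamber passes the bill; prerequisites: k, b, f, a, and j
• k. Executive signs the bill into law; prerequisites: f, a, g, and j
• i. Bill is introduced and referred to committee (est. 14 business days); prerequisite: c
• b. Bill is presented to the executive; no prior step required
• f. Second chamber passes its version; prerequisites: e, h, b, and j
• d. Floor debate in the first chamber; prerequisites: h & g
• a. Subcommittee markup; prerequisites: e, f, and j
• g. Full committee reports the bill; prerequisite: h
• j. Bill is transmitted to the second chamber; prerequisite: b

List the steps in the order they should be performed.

b, j, h, g, d, e, f, a, k, c, i

b is the only step with nothing outstanding, so it goes first.
j needed b, now all done → j.
h needed b and j, now all done → h.
g needed h, now all done → g.
d needed h and g, now all done → d.
e is the only step now ready → e.
f is the only step now ready → f.
a is the only step now ready → a.
k needed f, a, g and j, now all done → k.
c needed k, b, f, a and j, now all done → c.
i is the only step now ready → i.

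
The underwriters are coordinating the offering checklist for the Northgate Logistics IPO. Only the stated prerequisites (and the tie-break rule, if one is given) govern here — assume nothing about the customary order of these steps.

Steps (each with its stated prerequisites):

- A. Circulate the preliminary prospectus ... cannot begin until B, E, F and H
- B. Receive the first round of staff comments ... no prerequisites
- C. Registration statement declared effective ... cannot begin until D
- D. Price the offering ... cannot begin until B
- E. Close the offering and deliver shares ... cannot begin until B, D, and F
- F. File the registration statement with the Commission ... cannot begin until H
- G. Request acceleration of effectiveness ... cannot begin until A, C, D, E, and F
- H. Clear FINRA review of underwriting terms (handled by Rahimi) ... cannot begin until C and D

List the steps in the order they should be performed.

B, D, C, H, F, E, A, G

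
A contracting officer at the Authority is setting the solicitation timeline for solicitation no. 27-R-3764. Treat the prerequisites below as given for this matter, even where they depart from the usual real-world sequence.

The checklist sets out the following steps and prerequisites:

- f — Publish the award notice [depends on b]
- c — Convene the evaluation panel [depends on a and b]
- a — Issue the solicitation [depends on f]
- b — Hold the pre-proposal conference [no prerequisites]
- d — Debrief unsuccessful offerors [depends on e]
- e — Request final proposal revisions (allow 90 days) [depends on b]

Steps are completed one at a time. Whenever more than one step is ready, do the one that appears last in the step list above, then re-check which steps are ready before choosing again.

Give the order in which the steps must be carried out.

b has no prerequisites → b first.
Ready: e and f. e is listed later → e.
Now d and f have their prerequisites met. d is listed later, so d next.
f needed b, now all done → f.
a needed f, now all done → a.
c needed b and a, now all done → c.

b e d f a c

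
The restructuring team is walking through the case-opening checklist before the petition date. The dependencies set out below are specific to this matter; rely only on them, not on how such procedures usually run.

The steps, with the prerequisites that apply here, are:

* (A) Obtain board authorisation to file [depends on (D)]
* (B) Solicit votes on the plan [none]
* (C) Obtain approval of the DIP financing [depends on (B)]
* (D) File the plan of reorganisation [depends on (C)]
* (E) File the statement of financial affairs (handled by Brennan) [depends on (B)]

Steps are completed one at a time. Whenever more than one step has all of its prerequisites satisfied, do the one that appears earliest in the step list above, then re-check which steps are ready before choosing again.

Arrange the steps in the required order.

(B) → (C) → (D) → (A) → (E)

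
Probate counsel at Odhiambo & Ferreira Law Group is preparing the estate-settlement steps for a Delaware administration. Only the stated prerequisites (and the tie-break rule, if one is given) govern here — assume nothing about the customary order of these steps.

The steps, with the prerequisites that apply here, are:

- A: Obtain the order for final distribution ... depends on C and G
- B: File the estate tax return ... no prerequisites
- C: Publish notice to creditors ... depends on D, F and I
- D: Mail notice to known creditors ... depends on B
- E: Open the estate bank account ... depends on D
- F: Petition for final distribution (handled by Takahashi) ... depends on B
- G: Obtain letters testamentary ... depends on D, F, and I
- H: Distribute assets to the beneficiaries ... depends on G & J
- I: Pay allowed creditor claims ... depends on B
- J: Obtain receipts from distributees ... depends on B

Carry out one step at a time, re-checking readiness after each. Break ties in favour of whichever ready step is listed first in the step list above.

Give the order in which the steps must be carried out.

Only B has no prerequisites, so it is first.
D, F, I and J are all available; D is listed earlier → D.
Ready: E, F, I and J. E is listed earlier → E.
Ready: F, I and J. F is listed earlier → F.
I and J are both available; I is listed earlier → I.
C and G now also ready, so the ready set is {C, G, J}; C is listed earlier → C.
Ready: G and J. G is listed earlier → G.
A now also ready, so the ready set is {A, J}; A is listed earlier → A.
Next only J has its prerequisites met → J.
H needed G and J, now all done → H.

B, D, E, F, I, C, G, A, J, H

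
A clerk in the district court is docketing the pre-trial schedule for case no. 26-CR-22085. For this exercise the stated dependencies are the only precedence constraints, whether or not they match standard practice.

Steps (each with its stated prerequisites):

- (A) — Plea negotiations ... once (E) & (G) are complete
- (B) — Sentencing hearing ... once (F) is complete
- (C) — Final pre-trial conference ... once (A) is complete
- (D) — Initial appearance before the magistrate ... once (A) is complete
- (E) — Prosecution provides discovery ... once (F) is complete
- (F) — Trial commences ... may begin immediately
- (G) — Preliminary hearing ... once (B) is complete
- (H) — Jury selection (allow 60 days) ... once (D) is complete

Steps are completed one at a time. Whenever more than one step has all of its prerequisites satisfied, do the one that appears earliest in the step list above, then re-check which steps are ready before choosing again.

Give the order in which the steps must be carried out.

(F) is the only step with nothing outstanding, so it goes first.
(B) and (E) are both available; (B) is listed earlier → (B).
(G) now also ready, so the ready set is {(E), (G)}; (E) is listed earlier → (E).
(G) is the only step now ready → (G).
(A) is the only step now ready → (A).
Now (C) and (D) have their prerequisites met. (C) is listed earlier, so (C) next.
Next only (D) has its prerequisites met → (D).
(H) is the only step now ready → (H).

(F) → (B) → (E) → (G) → (A) → (C) → (D) → (H)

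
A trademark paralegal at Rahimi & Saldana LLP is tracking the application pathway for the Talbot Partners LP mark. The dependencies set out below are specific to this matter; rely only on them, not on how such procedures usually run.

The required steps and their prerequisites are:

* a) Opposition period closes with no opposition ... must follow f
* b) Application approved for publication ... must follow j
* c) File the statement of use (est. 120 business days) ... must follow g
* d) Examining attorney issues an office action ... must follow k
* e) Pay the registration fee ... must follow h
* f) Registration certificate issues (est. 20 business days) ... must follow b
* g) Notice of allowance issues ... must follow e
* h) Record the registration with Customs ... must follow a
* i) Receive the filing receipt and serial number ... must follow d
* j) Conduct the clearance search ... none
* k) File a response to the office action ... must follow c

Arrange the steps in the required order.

Only j has no prerequisites, so it is first.
Next only b has its prerequisites met → b.
f needed b, now all done → f.
Next only a has its prerequisites met → a.
h needed a, now all done → h.
e needed h, now all done → e.
g needed e, now all done → g.
c needed g, now all done → c.
That leaves k as the only ready step → k.
d needed k, now all done → d.
i is the only step now ready → i.

j, b, f, a, h, e, g, c, k, d, i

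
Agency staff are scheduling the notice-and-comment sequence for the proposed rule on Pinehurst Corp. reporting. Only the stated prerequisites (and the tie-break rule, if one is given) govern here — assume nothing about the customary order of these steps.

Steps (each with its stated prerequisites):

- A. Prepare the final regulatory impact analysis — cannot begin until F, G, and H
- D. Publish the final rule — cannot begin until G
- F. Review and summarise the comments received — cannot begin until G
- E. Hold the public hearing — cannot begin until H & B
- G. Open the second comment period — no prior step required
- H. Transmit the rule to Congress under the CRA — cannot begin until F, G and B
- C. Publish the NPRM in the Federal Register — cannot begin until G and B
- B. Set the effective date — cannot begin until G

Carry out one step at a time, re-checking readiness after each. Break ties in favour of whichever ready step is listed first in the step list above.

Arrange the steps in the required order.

G D F B H A E C

G has no prerequisites → G first.
D, F and B are all available; D is listed earlier → D.
Now F and B have their prerequisites met. F is listed earlier, so F next.
B needed G, now all done → B.
H and C are both available; H is listed earlier → H.
Ready: A, E and C. A is listed earlier → A.
Now E and C have their prerequisites met. E is listed earlier, so E next.
C needed G and B, now all done → C.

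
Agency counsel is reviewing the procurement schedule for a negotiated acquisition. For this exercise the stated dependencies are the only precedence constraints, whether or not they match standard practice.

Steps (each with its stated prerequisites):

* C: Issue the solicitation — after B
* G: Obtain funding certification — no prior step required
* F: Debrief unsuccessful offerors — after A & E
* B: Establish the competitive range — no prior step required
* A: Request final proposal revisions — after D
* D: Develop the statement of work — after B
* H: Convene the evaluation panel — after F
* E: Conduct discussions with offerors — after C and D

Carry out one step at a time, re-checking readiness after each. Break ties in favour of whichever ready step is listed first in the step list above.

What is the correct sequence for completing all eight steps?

Nothing is required for G and B. G is listed earlier → G first.
That leaves B as the only ready step → B.
Now C and D have their prerequisites met. C is listed earlier, so C next.
D is the only step now ready → D.
A and E are both available; A is listed earlier → A.
E is the only step now ready → E.
F needed A and E, now all done → F.
H needed F, now all done → H.

G B C D A E F H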